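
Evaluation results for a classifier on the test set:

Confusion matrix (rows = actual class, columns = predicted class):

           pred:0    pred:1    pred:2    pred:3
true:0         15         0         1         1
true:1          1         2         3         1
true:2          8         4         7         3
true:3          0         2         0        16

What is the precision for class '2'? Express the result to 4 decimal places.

precision = TP/(TP+FP).
2: TP=7, FP=1+3+0=4 → 7/11 = 0.63636

0.6364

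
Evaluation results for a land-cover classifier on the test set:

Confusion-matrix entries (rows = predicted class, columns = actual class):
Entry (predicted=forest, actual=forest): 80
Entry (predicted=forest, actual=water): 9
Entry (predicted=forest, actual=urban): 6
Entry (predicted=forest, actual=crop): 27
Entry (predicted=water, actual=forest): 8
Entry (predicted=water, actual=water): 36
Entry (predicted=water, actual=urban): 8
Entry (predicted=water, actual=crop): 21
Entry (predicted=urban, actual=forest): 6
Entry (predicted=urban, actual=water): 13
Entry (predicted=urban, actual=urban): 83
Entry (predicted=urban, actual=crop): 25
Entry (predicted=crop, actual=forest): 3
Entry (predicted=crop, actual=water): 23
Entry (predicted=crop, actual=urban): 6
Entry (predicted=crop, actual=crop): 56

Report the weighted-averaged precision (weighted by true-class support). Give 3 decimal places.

0.617

Per-class precision (TP/(TP+FP)):
  forest: TP=80, FP=9+6+27=42 → 80/122 = 0.6557
  water: TP=36, FP=8+8+21=37 → 36/73 = 0.4932
  urban: TP=83, FP=6+13+25=44 → 83/127 = 0.6535
  crop: TP=56, FP=3+23+6=32 → 56/88 = 0.6364
Weighted-precision = Σ (supportᵢ/N)·precisionᵢ with N=410: (97/410)·0.6557 + (81/410)·0.4932 + (103/410)·0.6535 + (129/410)·0.6364 = 0.617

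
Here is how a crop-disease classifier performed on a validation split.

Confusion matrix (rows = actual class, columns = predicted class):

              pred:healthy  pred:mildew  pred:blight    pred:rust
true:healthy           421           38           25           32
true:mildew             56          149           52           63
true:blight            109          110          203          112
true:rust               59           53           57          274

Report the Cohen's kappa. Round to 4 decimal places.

0.4330

Observed agreement pₒ = trace/N = 1047/1813 = 0.57750
Expected agreement pₑ = Σ (rowᵢ·colᵢ)/N² = (516·645 + 320·350 + 534·337 + 443·481)/1813² = 0.25490
κ = (pₒ − pₑ)/(1 − pₑ) = (0.57750 − 0.25490)/(1 − 0.25490) = 0.4330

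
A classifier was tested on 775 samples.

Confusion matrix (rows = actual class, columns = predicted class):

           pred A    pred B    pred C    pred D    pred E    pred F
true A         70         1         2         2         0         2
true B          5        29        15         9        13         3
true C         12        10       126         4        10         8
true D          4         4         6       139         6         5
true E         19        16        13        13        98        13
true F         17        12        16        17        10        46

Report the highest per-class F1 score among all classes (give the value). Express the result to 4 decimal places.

Per-class F1 score (2·TP/(2·TP+FP+FN)):
  A: TP=70, FP=5+12+4+19+17=57, FN=1+2+2+0+2=7 → 140/204 = 0.68627
  B: TP=29, FP=1+10+4+16+12=43, FN=5+15+9+13+3=45 → 58/146 = 0.39726
  C: TP=126, FP=2+15+6+13+16=52, FN=12+10+4+10+8=44 → 252/348 = 0.72414
  D: TP=139, FP=2+9+4+13+17=45, FN=4+4+6+6+5=25 → 278/348 = 0.79885
  E: TP=98, FP=0+13+10+6+10=39, FN=19+16+13+13+13=74 → 196/309 = 0.63430
  F: TP=46, FP=2+3+8+5+13=31, FN=17+12+16+17+10=72 → 92/195 = 0.47179
Highest is class 'D' with F1 score = 0.7989.

0.7989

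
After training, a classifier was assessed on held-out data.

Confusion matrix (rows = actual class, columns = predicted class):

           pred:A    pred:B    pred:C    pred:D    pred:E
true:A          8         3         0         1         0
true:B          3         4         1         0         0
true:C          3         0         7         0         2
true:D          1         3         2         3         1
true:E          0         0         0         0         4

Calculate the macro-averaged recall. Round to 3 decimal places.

Per-class recall (TP/(TP+FN)):
  A: TP=8, FN=3+0+1+0=4 → 8/12 = 0.6667
  B: TP=4, FN=3+1+0+0=4 → 4/8 = 0.5000
  C: TP=7, FN=3+0+0+2=5 → 7/12 = 0.5833
  D: TP=3, FN=1+3+2+1=7 → 3/10 = 0.3000
  E: TP=4, FN=0+0+0+0=0 → 4/4 = 1.0000
Macro-recall = mean = (0.6667 + 0.5000 + 0.5833 + 0.3000 + 1.0000) / 5 = 0.610

0.610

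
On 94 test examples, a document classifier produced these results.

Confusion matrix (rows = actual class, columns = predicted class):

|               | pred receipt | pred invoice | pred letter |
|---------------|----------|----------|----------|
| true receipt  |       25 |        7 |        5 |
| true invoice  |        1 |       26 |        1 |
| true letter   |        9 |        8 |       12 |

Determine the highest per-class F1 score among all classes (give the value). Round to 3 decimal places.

0.754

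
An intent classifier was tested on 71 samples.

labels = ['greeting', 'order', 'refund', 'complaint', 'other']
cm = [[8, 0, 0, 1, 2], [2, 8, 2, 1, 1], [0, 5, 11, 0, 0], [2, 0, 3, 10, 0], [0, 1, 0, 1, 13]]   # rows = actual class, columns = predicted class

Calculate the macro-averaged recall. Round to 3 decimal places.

Per-class recall (TP/(TP+FN)):
  greeting: TP=8, FN=0+0+1+2=3 → 8/11 = 0.7273
  order: TP=8, FN=2+2+1+1=6 → 8/14 = 0.5714
  refund: TP=11, FN=0+5+0+0=5 → 11/16 = 0.6875
  complaint: TP=10, FN=2+0+3+0=5 → 10/15 = 0.6667
  other: TP=13, FN=0+1+0+1=2 → 13/15 = 0.8667
Macro-recall = mean = (0.7273 + 0.5714 + 0.6875 + 0.6667 + 0.8667) / 5 = 0.704

0.704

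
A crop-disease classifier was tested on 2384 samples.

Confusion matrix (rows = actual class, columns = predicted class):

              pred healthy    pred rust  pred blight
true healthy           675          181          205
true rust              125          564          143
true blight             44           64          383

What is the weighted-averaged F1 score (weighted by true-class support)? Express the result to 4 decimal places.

Per-class F1 score (2·TP/(2·TP+FP+FN)):
  healthy: TP=675, FP=125+44=169, FN=181+205=386 → 1350/1905 = 0.70866
  rust: TP=564, FP=181+64=245, FN=125+143=268 → 1128/1641 = 0.68739
  blight: TP=383, FP=205+143=348, FN=44+64=108 → 766/1222 = 0.62684
Weighted-F1 score = Σ (supportᵢ/N)·F1 scoreᵢ with N=2384: (1061/2384)·0.70866 + (832/2384)·0.68739 + (491/2384)·0.62684 = 0.6844

0.6844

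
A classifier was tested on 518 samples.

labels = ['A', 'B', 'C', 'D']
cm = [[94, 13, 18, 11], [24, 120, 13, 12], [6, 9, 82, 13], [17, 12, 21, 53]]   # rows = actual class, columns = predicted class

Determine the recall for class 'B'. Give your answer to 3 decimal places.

0.710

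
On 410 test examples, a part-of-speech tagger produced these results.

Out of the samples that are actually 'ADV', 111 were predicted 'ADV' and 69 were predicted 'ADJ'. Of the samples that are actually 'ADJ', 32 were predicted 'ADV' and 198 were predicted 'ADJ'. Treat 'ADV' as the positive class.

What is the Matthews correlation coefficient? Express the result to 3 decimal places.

0.497

MCC = (TP·TN − FP·FN) / √((TP+FP)(TP+FN)(TN+FP)(TN+FN))
Numerator = 111·198 − 32·69 = 19770
Denominator = √(143·180·230·267) = √1580693400 = 39757.9351
MCC = 19770 / 39757.9351 = 0.497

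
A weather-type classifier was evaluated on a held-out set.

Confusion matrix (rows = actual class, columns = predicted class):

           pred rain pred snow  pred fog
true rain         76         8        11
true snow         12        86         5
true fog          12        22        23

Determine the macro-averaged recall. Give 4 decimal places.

0.6795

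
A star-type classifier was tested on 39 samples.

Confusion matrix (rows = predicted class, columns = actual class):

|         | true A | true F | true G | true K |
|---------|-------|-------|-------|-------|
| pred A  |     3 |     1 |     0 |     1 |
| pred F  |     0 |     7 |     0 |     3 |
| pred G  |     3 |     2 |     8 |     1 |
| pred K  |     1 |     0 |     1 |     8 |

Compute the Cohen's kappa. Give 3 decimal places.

0.551

Observed agreement pₒ = trace/N = 26/39 = 0.6667
Expected agreement pₑ = Σ (rowᵢ·colᵢ)/N² = (7·5 + 10·10 + 9·14 + 13·10)/39² = 0.2571
κ = (pₒ − pₑ)/(1 − pₑ) = (0.6667 − 0.2571)/(1 − 0.2571) = 0.551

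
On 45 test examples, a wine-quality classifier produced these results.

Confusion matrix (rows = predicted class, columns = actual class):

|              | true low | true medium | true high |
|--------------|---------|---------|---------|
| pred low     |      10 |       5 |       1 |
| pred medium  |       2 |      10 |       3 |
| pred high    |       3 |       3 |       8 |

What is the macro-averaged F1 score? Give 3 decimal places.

Per-class F1 score (2·TP/(2·TP+FP+FN)):
  low: TP=10, FP=5+1=6, FN=2+3=5 → 20/31 = 0.6452
  medium: TP=10, FP=2+3=5, FN=5+3=8 → 20/33 = 0.6061
  high: TP=8, FP=3+3=6, FN=1+3=4 → 16/26 = 0.6154
Macro-F1 score = mean = (0.6452 + 0.6061 + 0.6154) / 3 = 0.622

0.622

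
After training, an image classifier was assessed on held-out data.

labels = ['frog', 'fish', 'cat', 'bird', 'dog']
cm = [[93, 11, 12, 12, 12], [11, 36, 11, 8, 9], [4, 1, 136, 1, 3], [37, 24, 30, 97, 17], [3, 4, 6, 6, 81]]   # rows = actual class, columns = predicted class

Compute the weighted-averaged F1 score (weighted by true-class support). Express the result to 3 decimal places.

Per-class F1 score (2·TP/(2·TP+FP+FN)):
  frog: TP=93, FP=11+4+37+3=55, FN=11+12+12+12=47 → 186/288 = 0.6458
  fish: TP=36, FP=11+1+24+4=40, FN=11+11+8+9=39 → 72/151 = 0.4768
  cat: TP=136, FP=12+11+30+6=59, FN=4+1+1+3=9 → 272/340 = 0.8000
  bird: TP=97, FP=12+8+1+6=27, FN=37+24+30+17=108 → 194/329 = 0.5897
  dog: TP=81, FP=12+9+3+17=41, FN=3+4+6+6=19 → 162/222 = 0.7297
Weighted-F1 score = Σ (supportᵢ/N)·F1 scoreᵢ with N=665: (140/665)·0.6458 + (75/665)·0.4768 + (145/665)·0.8000 + (205/665)·0.5897 + (100/665)·0.7297 = 0.656

0.656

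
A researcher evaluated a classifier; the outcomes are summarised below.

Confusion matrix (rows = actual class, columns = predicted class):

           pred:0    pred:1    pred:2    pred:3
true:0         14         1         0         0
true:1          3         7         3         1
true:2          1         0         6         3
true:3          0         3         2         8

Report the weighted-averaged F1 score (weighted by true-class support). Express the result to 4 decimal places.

0.6654

Per-class F1 score (2·TP/(2·TP+FP+FN)):
  0: TP=14, FP=3+1+0=4, FN=1+0+0=1 → 28/33 = 0.84848
  1: TP=7, FP=1+0+3=4, FN=3+3+1=7 → 14/25 = 0.56000
  2: TP=6, FP=0+3+2=5, FN=1+0+3=4 → 12/21 = 0.57143
  3: TP=8, FP=0+1+3=4, FN=0+3+2=5 → 16/25 = 0.64000
Weighted-F1 score = Σ (supportᵢ/N)·F1 scoreᵢ with N=52: (15/52)·0.84848 + (14/52)·0.56000 + (10/52)·0.57143 + (13/52)·0.64000 = 0.6654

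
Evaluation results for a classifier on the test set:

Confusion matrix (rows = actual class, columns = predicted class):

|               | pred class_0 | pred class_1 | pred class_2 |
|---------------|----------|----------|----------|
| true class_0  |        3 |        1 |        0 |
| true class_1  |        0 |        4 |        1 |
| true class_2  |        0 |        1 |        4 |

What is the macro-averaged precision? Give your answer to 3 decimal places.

Per-class precision (TP/(TP+FP)):
  class_0: TP=3, FP=0+0=0 → 3/3 = 1.0000
  class_1: TP=4, FP=1+1=2 → 4/6 = 0.6667
  class_2: TP=4, FP=0+1=1 → 4/5 = 0.8000
Macro-precision = mean = (1.0000 + 0.6667 + 0.8000) / 3 = 0.822

0.822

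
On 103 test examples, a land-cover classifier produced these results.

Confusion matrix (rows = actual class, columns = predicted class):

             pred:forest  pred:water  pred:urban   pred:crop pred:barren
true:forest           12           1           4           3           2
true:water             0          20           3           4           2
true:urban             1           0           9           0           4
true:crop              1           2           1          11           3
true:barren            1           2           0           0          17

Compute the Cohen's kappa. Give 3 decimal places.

0.585

Observed agreement pₒ = trace/N = 69/103 = 0.6699
Expected agreement pₑ = Σ (rowᵢ·colᵢ)/N² = (22·15 + 29·25 + 14·17 + 18·18 + 20·28)/103² = 0.2052
κ = (pₒ − pₑ)/(1 − pₑ) = (0.6699 − 0.2052)/(1 − 0.2052) = 0.585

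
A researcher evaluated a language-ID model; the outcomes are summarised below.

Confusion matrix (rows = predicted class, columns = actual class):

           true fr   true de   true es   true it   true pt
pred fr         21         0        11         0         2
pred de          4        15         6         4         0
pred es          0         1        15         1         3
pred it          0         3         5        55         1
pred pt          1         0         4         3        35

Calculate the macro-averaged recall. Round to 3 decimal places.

0.738

Per-class recall (TP/(TP+FN)):
  fr: TP=21, FN=4+0+0+1=5 → 21/26 = 0.8077
  de: TP=15, FN=0+1+3+0=4 → 15/19 = 0.7895
  es: TP=15, FN=11+6+5+4=26 → 15/41 = 0.3659
  it: TP=55, FN=0+4+1+3=8 → 55/63 = 0.8730
  pt: TP=35, FN=2+0+3+1=6 → 35/41 = 0.8537
Macro-recall = mean = (0.8077 + 0.7895 + 0.3659 + 0.8730 + 0.8537) / 5 = 0.738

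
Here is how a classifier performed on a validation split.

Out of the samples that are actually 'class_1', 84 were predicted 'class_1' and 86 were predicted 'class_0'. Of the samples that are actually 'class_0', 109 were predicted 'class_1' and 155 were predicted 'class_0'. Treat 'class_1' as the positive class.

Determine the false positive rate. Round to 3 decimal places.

0.413

FPR = FP/(FP+TN) = 109/(109+155) = 0.413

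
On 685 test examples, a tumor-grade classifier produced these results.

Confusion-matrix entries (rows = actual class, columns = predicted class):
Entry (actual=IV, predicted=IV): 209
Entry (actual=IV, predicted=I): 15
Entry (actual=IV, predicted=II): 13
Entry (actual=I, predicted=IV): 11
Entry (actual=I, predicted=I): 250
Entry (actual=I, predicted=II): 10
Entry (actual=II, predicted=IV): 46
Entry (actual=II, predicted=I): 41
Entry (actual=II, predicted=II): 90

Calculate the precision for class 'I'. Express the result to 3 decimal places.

precision = TP/(TP+FP).
I: TP=250, FP=15+41=56 → 250/306 = 0.8170

0.817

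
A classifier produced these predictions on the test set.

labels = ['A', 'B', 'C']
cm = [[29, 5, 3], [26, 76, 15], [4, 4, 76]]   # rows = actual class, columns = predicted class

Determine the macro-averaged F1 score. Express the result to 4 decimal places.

0.7369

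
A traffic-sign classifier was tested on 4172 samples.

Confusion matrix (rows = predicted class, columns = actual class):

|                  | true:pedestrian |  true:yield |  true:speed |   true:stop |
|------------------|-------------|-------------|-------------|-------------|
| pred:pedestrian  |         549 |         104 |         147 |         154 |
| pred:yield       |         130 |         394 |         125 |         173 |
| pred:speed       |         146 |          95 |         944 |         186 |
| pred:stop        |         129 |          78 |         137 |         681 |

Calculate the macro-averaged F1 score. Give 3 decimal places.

0.603

Per-class F1 score (2·TP/(2·TP+FP+FN)):
  pedestrian: TP=549, FP=104+147+154=405, FN=130+146+129=405 → 1098/1908 = 0.5755
  yield: TP=394, FP=130+125+173=428, FN=104+95+78=277 → 788/1493 = 0.5278
  speed: TP=944, FP=146+95+186=427, FN=147+125+137=409 → 1888/2724 = 0.6931
  stop: TP=681, FP=129+78+137=344, FN=154+173+186=513 → 1362/2219 = 0.6138
Macro-F1 score = mean = (0.5755 + 0.5278 + 0.6931 + 0.6138) / 4 = 0.603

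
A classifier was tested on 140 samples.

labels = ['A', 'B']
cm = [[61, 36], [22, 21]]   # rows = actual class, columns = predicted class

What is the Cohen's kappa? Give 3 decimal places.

0.107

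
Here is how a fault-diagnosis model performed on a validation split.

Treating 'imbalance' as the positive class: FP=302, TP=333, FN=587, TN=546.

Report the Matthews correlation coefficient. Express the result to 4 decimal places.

0.0061

MCC = (TP·TN − FP·FN) / √((TP+FP)(TP+FN)(TN+FP)(TN+FN))
Numerator = 333·546 − 302·587 = 4544
Denominator = √(635·920·848·1133) = √561290012800 = 749192.9076
MCC = 4544 / 749192.9076 = 0.0061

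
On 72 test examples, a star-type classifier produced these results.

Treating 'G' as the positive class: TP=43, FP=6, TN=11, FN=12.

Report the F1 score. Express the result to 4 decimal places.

0.8269

Precision = TP/(TP+FP) = 43/49 = 0.8776
Recall = TP/(TP+FN) = 43/55 = 0.7818
F1 = 2·TP/(2·TP+FP+FN) = 86/104 = 0.8269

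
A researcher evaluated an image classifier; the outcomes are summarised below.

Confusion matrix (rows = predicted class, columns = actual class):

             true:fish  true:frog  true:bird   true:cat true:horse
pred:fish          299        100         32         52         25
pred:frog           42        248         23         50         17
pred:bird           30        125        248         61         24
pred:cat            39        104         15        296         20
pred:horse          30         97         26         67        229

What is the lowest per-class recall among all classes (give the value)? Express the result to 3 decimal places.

0.368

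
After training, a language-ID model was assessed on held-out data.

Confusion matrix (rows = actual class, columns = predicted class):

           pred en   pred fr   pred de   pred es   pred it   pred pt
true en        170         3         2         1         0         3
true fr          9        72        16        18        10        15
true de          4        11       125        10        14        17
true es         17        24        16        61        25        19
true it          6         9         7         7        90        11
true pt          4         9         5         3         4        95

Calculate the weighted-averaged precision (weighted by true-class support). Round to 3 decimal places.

Per-class precision (TP/(TP+FP)):
  en: TP=170, FP=9+4+17+6+4=40 → 170/210 = 0.8095
  fr: TP=72, FP=3+11+24+9+9=56 → 72/128 = 0.5625
  de: TP=125, FP=2+16+16+7+5=46 → 125/171 = 0.7310
  es: TP=61, FP=1+18+10+7+3=39 → 61/100 = 0.6100
  it: TP=90, FP=0+10+14+25+4=53 → 90/143 = 0.6294
  pt: TP=95, FP=3+15+17+19+11=65 → 95/160 = 0.5938
Weighted-precision = Σ (supportᵢ/N)·precisionᵢ with N=912: (179/912)·0.8095 + (140/912)·0.5625 + (181/912)·0.7310 + (162/912)·0.6100 + (130/912)·0.6294 + (120/912)·0.5938 = 0.667

0.667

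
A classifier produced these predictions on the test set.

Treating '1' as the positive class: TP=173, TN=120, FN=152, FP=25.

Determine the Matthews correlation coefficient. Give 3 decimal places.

0.337

MCC = (TP·TN − FP·FN) / √((TP+FP)(TP+FN)(TN+FP)(TN+FN))
Numerator = 173·120 − 25·152 = 16960
Denominator = √(198·325·145·272) = √2537964000 = 50378.2096
MCC = 16960 / 50378.2096 = 0.337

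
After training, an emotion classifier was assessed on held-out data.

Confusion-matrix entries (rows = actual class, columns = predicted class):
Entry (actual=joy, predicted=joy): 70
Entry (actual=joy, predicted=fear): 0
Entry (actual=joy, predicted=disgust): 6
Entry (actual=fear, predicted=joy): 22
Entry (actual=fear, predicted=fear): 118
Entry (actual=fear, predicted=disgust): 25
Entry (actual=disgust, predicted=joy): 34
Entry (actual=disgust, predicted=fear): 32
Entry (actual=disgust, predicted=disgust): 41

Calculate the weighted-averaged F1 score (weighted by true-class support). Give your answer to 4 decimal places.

0.6474

Per-class F1 score (2·TP/(2·TP+FP+FN)):
  joy: TP=70, FP=22+34=56, FN=0+6=6 → 140/202 = 0.69307
  fear: TP=118, FP=0+32=32, FN=22+25=47 → 236/315 = 0.74921
  disgust: TP=41, FP=6+25=31, FN=34+32=66 → 82/179 = 0.45810
Weighted-F1 score = Σ (supportᵢ/N)·F1 scoreᵢ with N=348: (76/348)·0.69307 + (165/348)·0.74921 + (107/348)·0.45810 = 0.6474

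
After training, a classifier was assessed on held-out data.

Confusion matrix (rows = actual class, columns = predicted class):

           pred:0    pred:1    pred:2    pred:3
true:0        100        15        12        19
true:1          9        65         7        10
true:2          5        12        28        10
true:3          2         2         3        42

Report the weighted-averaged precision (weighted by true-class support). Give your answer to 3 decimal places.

0.718

Per-class precision (TP/(TP+FP)):
  0: TP=100, FP=9+5+2=16 → 100/116 = 0.8621
  1: TP=65, FP=15+12+2=29 → 65/94 = 0.6915
  2: TP=28, FP=12+7+3=22 → 28/50 = 0.5600
  3: TP=42, FP=19+10+10=39 → 42/81 = 0.5185
Weighted-precision = Σ (supportᵢ/N)·precisionᵢ with N=341: (146/341)·0.8621 + (91/341)·0.6915 + (55/341)·0.5600 + (49/341)·0.5185 = 0.718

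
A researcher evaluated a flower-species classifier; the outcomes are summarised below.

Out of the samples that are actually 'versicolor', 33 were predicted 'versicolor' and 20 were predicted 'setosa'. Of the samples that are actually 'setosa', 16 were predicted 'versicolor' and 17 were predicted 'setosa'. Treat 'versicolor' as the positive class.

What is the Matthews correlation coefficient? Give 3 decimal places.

MCC = (TP·TN − FP·FN) / √((TP+FP)(TP+FN)(TN+FP)(TN+FN))
Numerator = 33·17 − 16·20 = 241
Denominator = √(49·53·33·37) = √3170937 = 1780.7125
MCC = 241 / 1780.7125 = 0.135

0.135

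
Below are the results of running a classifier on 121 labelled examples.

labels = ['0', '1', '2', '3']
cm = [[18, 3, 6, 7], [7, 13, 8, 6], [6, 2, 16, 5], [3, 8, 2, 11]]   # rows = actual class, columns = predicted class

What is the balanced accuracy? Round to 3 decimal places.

Balanced accuracy = mean of per-class recall.
  0: recall = 18/34 = 0.5294
  1: recall = 13/34 = 0.3824
  2: recall = 16/29 = 0.5517
  3: recall = 11/24 = 0.4583
Mean = (0.5294 + 0.3824 + 0.5517 + 0.4583) / 4 = 0.480

0.480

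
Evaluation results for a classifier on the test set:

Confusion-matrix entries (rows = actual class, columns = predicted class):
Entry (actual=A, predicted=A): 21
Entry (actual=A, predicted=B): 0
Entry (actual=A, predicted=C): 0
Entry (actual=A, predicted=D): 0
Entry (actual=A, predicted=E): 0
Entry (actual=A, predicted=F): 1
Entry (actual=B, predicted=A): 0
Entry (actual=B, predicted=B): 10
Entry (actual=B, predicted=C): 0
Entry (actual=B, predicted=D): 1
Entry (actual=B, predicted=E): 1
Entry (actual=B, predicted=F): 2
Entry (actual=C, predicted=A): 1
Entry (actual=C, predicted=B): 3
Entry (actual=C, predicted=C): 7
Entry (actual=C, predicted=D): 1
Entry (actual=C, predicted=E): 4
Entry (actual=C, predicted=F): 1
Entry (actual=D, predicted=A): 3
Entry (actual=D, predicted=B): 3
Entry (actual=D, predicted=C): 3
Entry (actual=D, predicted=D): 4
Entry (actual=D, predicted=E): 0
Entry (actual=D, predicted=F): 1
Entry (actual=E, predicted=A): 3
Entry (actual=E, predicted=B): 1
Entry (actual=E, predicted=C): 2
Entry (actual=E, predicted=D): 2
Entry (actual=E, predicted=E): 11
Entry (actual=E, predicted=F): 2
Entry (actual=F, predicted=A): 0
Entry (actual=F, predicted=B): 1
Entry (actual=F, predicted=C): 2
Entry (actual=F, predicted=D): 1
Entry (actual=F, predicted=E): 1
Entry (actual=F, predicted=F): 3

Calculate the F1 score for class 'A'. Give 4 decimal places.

0.8400

One-vs-rest for 'A': TP = diagonal; FP = other classes predicted 'A'; FN = 'A' predicted as other.
F1 score = 2·TP/(2·TP+FP+FN).
A: TP=21, FP=0+1+3+3+0=7, FN=0+0+0+0+1=1 → 42/50 = 0.84000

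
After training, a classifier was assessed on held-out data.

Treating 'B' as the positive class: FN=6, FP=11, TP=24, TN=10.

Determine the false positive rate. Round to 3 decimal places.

0.524

FPR = FP/(FP+TN) = 11/(11+10) = 0.524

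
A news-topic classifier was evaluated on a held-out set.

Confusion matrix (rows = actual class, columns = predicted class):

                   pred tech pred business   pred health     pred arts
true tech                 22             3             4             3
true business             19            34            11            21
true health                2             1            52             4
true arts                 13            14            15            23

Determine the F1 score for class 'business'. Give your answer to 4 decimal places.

0.4964

Take TP from the diagonal, FP from the rest of the 'business' prediction marginal, FN from the rest of the 'business' actual marginal.
F1 score = 2·TP/(2·TP+FP+FN).
business: TP=34, FP=3+1+14=18, FN=19+11+21=51 → 68/137 = 0.49635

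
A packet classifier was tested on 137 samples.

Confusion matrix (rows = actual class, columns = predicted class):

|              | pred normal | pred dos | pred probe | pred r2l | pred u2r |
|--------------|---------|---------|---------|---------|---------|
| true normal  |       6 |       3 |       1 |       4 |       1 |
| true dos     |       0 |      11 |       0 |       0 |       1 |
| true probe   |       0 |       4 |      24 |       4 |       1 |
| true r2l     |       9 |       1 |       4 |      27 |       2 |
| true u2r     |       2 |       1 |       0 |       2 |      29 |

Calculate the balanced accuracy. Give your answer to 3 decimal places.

0.705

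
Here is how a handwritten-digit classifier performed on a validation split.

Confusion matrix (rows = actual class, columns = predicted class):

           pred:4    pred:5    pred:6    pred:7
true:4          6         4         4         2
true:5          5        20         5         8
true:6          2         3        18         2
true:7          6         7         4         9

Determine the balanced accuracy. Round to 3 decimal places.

0.492

Balanced accuracy = mean of per-class recall.
  4: recall = 6/16 = 0.3750
  5: recall = 20/38 = 0.5263
  6: recall = 18/25 = 0.7200
  7: recall = 9/26 = 0.3462
Mean = (0.3750 + 0.5263 + 0.7200 + 0.3462) / 4 = 0.492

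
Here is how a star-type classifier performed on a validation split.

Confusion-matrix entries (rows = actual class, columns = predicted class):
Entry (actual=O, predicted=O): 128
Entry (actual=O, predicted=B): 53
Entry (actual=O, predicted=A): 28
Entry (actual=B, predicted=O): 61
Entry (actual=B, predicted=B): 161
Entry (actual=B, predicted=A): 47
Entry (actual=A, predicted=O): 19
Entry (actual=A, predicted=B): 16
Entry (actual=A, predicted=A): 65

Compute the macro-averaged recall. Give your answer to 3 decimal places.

0.620

Per-class recall (TP/(TP+FN)):
  O: TP=128, FN=53+28=81 → 128/209 = 0.6124
  B: TP=161, FN=61+47=108 → 161/269 = 0.5985
  A: TP=65, FN=19+16=35 → 65/100 = 0.6500
Macro-recall = mean = (0.6124 + 0.5985 + 0.6500) / 3 = 0.620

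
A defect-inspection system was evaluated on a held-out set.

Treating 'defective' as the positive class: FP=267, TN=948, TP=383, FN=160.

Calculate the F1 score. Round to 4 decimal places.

0.6421

Precision = TP/(TP+FP) = 383/650 = 0.5892
Recall = TP/(TP+FN) = 383/543 = 0.7053
F1 = 2·TP/(2·TP+FP+FN) = 766/1193 = 0.6421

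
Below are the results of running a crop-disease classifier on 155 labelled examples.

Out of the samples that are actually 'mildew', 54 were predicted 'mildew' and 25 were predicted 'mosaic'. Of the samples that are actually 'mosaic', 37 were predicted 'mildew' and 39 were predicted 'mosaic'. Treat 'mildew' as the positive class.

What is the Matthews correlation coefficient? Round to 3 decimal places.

0.200

MCC = (TP·TN − FP·FN) / √((TP+FP)(TP+FN)(TN+FP)(TN+FN))
Numerator = 54·39 − 37·25 = 1181
Denominator = √(91·79·76·64) = √34967296 = 5913.3151
MCC = 1181 / 5913.3151 = 0.200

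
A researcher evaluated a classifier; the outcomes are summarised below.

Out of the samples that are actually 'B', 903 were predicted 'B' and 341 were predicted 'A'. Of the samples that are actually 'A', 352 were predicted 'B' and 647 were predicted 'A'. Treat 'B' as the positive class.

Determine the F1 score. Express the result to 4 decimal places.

Precision = TP/(TP+FP) = 903/1255 = 0.7195
Recall = TP/(TP+FN) = 903/1244 = 0.7259
F1 = 2·TP/(2·TP+FP+FN) = 1806/2499 = 0.7227

0.7227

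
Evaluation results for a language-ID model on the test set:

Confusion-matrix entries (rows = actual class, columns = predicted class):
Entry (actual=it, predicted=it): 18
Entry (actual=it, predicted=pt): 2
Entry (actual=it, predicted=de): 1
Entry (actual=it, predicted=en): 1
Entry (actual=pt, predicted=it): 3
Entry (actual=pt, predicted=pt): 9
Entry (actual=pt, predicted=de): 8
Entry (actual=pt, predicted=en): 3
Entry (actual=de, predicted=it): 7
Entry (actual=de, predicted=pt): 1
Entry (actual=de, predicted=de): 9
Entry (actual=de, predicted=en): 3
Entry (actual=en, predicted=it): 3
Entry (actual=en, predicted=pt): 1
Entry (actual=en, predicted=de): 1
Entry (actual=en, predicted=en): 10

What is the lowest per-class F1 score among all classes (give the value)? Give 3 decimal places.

Per-class F1 score (2·TP/(2·TP+FP+FN)):
  it: TP=18, FP=3+7+3=13, FN=2+1+1=4 → 36/53 = 0.6792
  pt: TP=9, FP=2+1+1=4, FN=3+8+3=14 → 18/36 = 0.5000
  de: TP=9, FP=1+8+1=10, FN=7+1+3=11 → 18/39 = 0.4615
  en: TP=10, FP=1+3+3=7, FN=3+1+1=5 → 20/32 = 0.6250
Lowest is class 'de' with F1 score = 0.462.

0.462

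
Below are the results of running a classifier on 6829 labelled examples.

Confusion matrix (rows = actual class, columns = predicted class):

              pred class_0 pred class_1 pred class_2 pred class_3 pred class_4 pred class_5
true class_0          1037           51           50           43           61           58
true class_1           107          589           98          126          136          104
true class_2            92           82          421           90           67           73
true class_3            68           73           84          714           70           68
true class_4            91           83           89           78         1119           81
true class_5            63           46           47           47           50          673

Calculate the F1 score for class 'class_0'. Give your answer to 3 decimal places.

0.752

Treat 'class_0' as positive and all other classes as negative.
F1 score = 2·TP/(2·TP+FP+FN).
class_0: TP=1037, FP=107+92+68+91+63=421, FN=51+50+43+61+58=263 → 2074/2758 = 0.7520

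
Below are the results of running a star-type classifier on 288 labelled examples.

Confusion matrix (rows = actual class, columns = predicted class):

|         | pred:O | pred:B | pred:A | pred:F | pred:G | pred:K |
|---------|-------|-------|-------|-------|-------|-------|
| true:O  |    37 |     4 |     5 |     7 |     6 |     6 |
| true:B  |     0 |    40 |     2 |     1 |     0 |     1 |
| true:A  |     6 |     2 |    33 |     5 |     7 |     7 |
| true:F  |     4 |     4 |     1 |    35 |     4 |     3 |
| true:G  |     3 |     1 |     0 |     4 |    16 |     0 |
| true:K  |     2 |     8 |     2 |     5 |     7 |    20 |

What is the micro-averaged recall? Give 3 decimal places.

0.628

Micro-averaging pools counts across classes: ΣTP=181, ΣFP=107, ΣFN=107.
Micro-recall = TP/(TP+FN) on pooled counts = 0.628 (equals overall accuracy in single-label multiclass).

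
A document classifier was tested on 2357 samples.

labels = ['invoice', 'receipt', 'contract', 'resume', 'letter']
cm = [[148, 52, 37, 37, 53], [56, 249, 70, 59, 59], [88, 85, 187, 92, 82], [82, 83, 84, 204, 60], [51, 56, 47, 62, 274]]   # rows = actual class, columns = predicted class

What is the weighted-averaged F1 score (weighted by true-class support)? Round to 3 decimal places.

Per-class F1 score (2·TP/(2·TP+FP+FN)):
  invoice: TP=148, FP=56+88+82+51=277, FN=52+37+37+53=179 → 296/752 = 0.3936
  receipt: TP=249, FP=52+85+83+56=276, FN=56+70+59+59=244 → 498/1018 = 0.4892
  contract: TP=187, FP=37+70+84+47=238, FN=88+85+92+82=347 → 374/959 = 0.3900
  resume: TP=204, FP=37+59+92+62=250, FN=82+83+84+60=309 → 408/967 = 0.4219
  letter: TP=274, FP=53+59+82+60=254, FN=51+56+47+62=216 → 548/1018 = 0.5383
Weighted-F1 score = Σ (supportᵢ/N)·F1 scoreᵢ with N=2357: (327/2357)·0.3936 + (493/2357)·0.4892 + (534/2357)·0.3900 + (513/2357)·0.4219 + (490/2357)·0.5383 = 0.449

0.449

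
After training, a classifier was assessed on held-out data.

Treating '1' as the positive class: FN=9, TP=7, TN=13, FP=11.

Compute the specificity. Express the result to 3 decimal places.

0.542

Specificity = TN/(TN+FP) = 13/(13+11) = 0.542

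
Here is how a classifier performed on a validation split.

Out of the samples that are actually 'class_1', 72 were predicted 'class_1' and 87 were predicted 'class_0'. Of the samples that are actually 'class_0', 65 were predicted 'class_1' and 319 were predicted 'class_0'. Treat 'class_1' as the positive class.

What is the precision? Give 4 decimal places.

0.5255

Precision = TP/(TP+FP) = 72/(72+65) = 72/137 = 0.5255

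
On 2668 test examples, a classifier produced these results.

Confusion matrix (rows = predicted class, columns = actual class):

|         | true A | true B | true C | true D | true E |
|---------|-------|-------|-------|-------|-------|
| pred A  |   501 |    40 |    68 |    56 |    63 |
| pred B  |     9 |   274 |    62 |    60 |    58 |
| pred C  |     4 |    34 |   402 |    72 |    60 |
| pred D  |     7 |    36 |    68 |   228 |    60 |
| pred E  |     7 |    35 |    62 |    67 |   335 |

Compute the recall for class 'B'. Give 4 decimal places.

0.6539

One-vs-rest for 'B': TP = diagonal; FP = other classes predicted 'B'; FN = 'B' predicted as other.
recall = TP/(TP+FN).
B: TP=274, FN=40+34+36+35=145 → 274/419 = 0.65394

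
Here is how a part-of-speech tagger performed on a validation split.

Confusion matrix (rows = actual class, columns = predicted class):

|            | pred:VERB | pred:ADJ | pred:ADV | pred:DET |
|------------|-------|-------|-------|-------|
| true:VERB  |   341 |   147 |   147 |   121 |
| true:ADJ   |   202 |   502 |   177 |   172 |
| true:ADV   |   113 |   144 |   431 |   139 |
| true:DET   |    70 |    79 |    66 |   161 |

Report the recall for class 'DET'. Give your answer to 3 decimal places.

One-vs-rest for 'DET': TP = diagonal; FP = other classes predicted 'DET'; FN = 'DET' predicted as other.
recall = TP/(TP+FN).
DET: TP=161, FN=70+79+66=215 → 161/376 = 0.4282

0.428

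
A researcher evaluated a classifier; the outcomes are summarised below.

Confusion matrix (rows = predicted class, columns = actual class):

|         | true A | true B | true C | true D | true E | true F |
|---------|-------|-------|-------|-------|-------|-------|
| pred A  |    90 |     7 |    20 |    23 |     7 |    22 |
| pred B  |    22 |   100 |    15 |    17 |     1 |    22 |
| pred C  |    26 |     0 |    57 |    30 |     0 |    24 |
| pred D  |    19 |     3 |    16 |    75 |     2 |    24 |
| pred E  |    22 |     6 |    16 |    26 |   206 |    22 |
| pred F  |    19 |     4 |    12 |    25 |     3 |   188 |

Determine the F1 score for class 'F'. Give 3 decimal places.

F1 score = 2·TP/(2·TP+FP+FN).
F: TP=188, FP=19+4+12+25+3=63, FN=22+22+24+24+22=114 → 376/553 = 0.6799

0.680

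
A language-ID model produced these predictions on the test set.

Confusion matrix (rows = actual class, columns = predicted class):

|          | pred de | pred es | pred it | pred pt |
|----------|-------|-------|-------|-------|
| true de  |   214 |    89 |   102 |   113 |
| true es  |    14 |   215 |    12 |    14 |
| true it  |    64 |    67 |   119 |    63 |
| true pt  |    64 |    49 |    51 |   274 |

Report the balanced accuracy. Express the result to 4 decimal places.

0.5655

Balanced accuracy = mean of per-class recall.
  de: recall = 214/518 = 0.41313
  es: recall = 215/255 = 0.84314
  it: recall = 119/313 = 0.38019
  pt: recall = 274/438 = 0.62557
Mean = (0.41313 + 0.84314 + 0.38019 + 0.62557) / 4 = 0.5655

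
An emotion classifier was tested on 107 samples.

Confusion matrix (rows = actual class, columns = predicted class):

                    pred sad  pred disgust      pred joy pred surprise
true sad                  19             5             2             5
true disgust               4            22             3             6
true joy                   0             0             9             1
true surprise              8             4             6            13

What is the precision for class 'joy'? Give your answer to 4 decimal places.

0.4500

One-vs-rest for 'joy': TP = diagonal; FP = other classes predicted 'joy'; FN = 'joy' predicted as other.
precision = TP/(TP+FP).
joy: TP=9, FP=2+3+6=11 → 9/20 = 0.45000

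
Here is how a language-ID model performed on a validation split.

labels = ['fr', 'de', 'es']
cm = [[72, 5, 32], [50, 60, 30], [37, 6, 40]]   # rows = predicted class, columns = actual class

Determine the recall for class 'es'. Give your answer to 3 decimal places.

0.392

Take TP from the diagonal, FP from the rest of the 'es' prediction marginal, FN from the rest of the 'es' actual marginal.
recall = TP/(TP+FN).
es: TP=40, FN=32+30=62 → 40/102 = 0.3922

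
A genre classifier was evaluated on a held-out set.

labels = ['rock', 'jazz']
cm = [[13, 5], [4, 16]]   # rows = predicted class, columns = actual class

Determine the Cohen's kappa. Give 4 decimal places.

Observed agreement pₒ = trace/N = 29/38 = 0.76316
Expected agreement pₑ = Σ (rowᵢ·colᵢ)/N² = (17·18 + 21·20)/38² = 0.50277
κ = (pₒ − pₑ)/(1 − pₑ) = (0.76316 − 0.50277)/(1 − 0.50277) = 0.5237

0.5237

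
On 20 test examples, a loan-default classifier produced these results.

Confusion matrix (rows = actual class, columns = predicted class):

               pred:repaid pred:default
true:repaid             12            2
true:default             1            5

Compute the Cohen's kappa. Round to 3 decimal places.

Observed agreement pₒ = trace/N = 17/20 = 0.8500
Expected agreement pₑ = Σ (rowᵢ·colᵢ)/N² = (14·13 + 6·7)/20² = 0.5600
κ = (pₒ − pₑ)/(1 − pₑ) = (0.8500 − 0.5600)/(1 − 0.5600) = 0.659

0.659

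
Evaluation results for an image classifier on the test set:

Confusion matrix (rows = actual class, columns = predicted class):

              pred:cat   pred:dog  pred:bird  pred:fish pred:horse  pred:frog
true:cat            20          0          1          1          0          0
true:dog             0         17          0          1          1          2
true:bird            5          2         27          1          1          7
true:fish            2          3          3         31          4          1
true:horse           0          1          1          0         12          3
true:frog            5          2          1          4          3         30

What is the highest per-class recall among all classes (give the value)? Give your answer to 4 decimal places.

0.9091

Per-class recall (TP/(TP+FN)):
  cat: TP=20, FN=0+1+1+0+0=2 → 20/22 = 0.90909
  dog: TP=17, FN=0+0+1+1+2=4 → 17/21 = 0.80952
  bird: TP=27, FN=5+2+1+1+7=16 → 27/43 = 0.62791
  fish: TP=31, FN=2+3+3+4+1=13 → 31/44 = 0.70455
  horse: TP=12, FN=0+1+1+0+3=5 → 12/17 = 0.70588
  frog: TP=30, FN=5+2+1+4+3=15 → 30/45 = 0.66667
Highest is class 'cat' with recall = 0.9091.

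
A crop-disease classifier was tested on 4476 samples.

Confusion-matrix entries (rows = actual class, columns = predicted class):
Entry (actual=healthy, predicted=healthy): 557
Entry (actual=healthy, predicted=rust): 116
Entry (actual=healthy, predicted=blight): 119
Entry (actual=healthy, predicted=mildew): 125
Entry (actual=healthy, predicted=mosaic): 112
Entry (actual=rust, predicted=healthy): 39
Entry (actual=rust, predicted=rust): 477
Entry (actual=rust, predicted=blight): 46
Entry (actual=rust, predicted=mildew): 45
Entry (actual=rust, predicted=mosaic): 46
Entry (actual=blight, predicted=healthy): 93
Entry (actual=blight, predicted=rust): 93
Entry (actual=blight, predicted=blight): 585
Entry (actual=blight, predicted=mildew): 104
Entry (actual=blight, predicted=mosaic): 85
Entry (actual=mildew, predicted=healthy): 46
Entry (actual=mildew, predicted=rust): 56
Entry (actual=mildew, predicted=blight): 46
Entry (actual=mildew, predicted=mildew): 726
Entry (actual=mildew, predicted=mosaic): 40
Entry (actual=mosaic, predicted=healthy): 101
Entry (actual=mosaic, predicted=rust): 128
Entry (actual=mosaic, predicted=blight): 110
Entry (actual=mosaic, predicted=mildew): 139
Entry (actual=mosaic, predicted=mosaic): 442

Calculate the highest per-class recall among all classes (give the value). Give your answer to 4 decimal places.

0.7943

Per-class recall (TP/(TP+FN)):
  healthy: TP=557, FN=116+119+125+112=472 → 557/1029 = 0.54130
  rust: TP=477, FN=39+46+45+46=176 → 477/653 = 0.73047
  blight: TP=585, FN=93+93+104+85=375 → 585/960 = 0.60938
  mildew: TP=726, FN=46+56+46+40=188 → 726/914 = 0.79431
  mosaic: TP=442, FN=101+128+110+139=478 → 442/920 = 0.48043
Highest is class 'mildew' with recall = 0.7943.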